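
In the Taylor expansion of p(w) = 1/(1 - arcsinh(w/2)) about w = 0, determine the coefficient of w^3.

5/48

Compose series: expand the inner function first, then feed it into the outer expansion.
p(0) = 1
p′(0) = 1/2
p′′(0) = 1/2
p′′′(0) = 5/8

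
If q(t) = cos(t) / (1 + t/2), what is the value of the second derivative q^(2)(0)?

Write out both Maclaurin series and multiply, keeping only the needed powers.
The coefficient of t^2 in the expansion is -1/4, so q′′(0) = 2! * (-1/4) = -1/2.

-1/2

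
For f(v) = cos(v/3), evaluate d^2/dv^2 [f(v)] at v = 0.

Use the known series and substitute for the argument.
The coefficient of v^2 in the expansion is -1/18, so f′′(0) = 2! * (-1/18) = -1/9.

-1/9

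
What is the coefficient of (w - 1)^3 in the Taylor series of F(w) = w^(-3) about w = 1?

F(1) = 1
F′(1) = -3
F′′(1) = 12
F′′′(1) = -60

-10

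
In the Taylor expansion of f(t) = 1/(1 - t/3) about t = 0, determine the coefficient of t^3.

Compute the successive derivatives at the expansion point and divide by k!.
[t^0] = 1;  [t^1] = 1/3;  [t^2] = 1/9;  [t^3] = 1/27.

1/27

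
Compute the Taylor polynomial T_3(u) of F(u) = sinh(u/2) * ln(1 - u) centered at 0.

-u^3/4 - u^2/2

Take the Cauchy product of the two expansions.
F(0) = 0
F′(0) = 0
F′′(0) = -1
F′′′(0) = -3/2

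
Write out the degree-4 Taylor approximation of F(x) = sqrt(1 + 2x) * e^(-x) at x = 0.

Expand each factor separately, then convolve coefficients.
F(0) = 1
F′(0) = 0
F′′(0) = -2
F′′′(0) = 8
F^(4)(0) = -36

-3*x^4/2 + 4*x^3/3 - x^2 + 1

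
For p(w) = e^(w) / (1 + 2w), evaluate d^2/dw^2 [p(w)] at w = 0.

Multiply the two series term by term and collect like powers.
From the series, [w^2] p = 5/2; multiply by 2! = 2 to get 5.

5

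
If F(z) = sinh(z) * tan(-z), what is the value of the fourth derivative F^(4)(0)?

-12

Expand each factor separately, then convolve coefficients.
From the series, [z^4] F = -1/2; multiply by 4! = 24 to get -12.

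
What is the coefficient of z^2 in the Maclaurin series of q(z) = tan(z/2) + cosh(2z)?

Add the two expansions coefficient-wise.

2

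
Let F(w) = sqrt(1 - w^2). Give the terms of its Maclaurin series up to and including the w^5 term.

F(0) = 1
F′(0) = 0
F′′(0) = -1
F′′′(0) = 0
F^(4)(0) = -3
F^(5)(0) = 0

-w^4/8 - w^2/2 + 1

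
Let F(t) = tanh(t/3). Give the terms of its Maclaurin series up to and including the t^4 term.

-t^3/81 + t/3

Use the known series and substitute for the argument.
[t^0] = 0;  [t^1] = 1/3;  [t^2] = 0;  [t^3] = -1/81;  [t^4] = 0.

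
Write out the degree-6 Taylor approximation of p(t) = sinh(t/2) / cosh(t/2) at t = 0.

t^5/240 - t^3/24 + t/2

Write the quotient as an unknown series and match coefficients against numerator = denominator · series.
[t^0] = 0;  [t^1] = 1/2;  [t^2] = 0;  [t^3] = -1/24;  [t^4] = 0;  [t^5] = 1/240;  [t^6] = 0.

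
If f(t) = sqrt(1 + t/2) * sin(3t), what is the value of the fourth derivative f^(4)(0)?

Expand each factor separately, then convolve coefficients.
The coefficient of t^4 in the expansion is -141/128, so f^(4)(0) = 4! * (-141/128) = -423/16.

-423/16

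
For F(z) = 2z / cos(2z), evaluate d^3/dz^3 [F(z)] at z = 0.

Divide the numerator series by the denominator series (power-series long division).
The coefficient of z^3 in the expansion is 4, so F′′′(0) = 3! * (4) = 24.

24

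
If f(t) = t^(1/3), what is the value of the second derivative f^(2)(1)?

Use the known series and substitute for the argument.
The coefficient of (t - 1)^2 in the expansion is -1/9, so f′′(1) = 2! * (-1/9) = -2/9.

-2/9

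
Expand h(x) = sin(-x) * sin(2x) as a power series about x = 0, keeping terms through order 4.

5*x^4/3 - 2*x^2

Take the Cauchy product of the two expansions.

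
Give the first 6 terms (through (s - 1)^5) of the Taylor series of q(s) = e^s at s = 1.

e*(s - 1)^5/120 + e*(s - 1)^4/24 + e*(s - 1)^3/6 + e*(s - 1)^2/2 + e*(s - 1) + e

Apply the Taylor formula c_k = f^(k)(a)/k!.
q(1) = e
q′(1) = e
q′′(1) = e
q′′′(1) = e
q^(4)(1) = e
q^(5)(1) = e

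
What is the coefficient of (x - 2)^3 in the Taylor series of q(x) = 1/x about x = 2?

-1/16

Apply the Taylor formula c_k = f^(k)(a)/k!.
[(x - 2)^0] = 1/2;  [(x - 2)^1] = -1/4;  [(x - 2)^2] = 1/8;  [(x - 2)^3] = -1/16.
So c_3 = q′′′(2)/3! = -1/16.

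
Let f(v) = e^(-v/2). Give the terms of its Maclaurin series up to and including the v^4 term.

v^4/384 - v^3/48 + v^2/8 - v/2 + 1

Compute the successive derivatives at the expansion point and divide by k!.
f(0) = 1
f′(0) = -1/2
f′′(0) = 1/4
f′′′(0) = -1/8
f^(4)(0) = 1/16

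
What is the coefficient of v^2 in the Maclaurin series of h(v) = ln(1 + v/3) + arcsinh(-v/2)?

-1/18

Expand each term separately and add.
h(0) = 0
h′(0) = -1/6
h′′(0) = -1/9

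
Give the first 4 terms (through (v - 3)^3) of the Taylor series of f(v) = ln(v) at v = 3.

(v - 3)^3/81 - (v - 3)^2/18 + (v - 3)/3 + ln(3)

[(v - 3)^0] = ln(3);  [(v - 3)^1] = 1/3;  [(v - 3)^2] = -1/18;  [(v - 3)^3] = 1/81.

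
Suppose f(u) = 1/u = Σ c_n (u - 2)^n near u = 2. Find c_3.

c_3 = f′′′(2)/3! = -1/16.

-1/16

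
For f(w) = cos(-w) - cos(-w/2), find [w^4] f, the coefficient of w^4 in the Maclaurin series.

Expand each term separately and add.
f(0) = 0
f′(0) = 0
f′′(0) = -3/4
f′′′(0) = 0
f^(4)(0) = 15/16
So c_4 = f^(4)(0)/4! = 5/128.

5/128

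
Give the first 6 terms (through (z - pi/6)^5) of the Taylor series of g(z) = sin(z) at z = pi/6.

sqrt(3)*(z - pi/6)^5/240 + (z - pi/6)^4/48 - sqrt(3)*(z - pi/6)^3/12 - (z - pi/6)^2/4 + sqrt(3)*(z - pi/6)/2 + 1/2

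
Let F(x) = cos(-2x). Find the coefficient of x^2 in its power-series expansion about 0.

-2

[x^0] = 1;  [x^1] = 0;  [x^2] = -2.
So c_2 = F′′(0)/2! = -2.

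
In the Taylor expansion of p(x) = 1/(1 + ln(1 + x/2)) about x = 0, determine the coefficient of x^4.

11/48

Plug the Maclaurin series of the inner function into that of the outer and collect terms.
p(0) = 1
p′(0) = -1/2
p′′(0) = 3/4
p′′′(0) = -7/4
p^(4)(0) = 11/2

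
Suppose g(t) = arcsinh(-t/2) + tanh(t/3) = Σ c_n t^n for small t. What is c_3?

11/1296

Add the two expansions coefficient-wise.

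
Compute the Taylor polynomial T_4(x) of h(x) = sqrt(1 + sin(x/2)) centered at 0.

Compose series: expand the inner function first, then feed it into the outer expansion.
[x^0] = 1;  [x^1] = 1/4;  [x^2] = -1/32;  [x^3] = -1/384;  [x^4] = 1/6144.

x^4/6144 - x^3/384 - x^2/32 + x/4 + 1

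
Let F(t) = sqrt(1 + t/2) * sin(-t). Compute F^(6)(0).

Multiply the two series term by term and collect like powers.
From the series, [t^6] F = -67/40960; multiply by 6! = 720 to get -603/512.

-603/512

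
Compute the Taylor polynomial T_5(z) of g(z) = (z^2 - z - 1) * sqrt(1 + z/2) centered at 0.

77*z^5/8192 - 75*z^4/2048 + 35*z^3/128 + 25*z^2/32 - 5*z/4 - 1

Shift and add copies of the series according to the polynomial's terms.
[z^0] = -1;  [z^1] = -5/4;  [z^2] = 25/32;  [z^3] = 35/128;  [z^4] = -75/2048;  [z^5] = 77/8192.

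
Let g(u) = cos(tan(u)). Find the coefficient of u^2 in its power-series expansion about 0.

-1/2

Compose series: expand the inner function first, then feed it into the outer expansion.
[u^0] = 1;  [u^1] = 0;  [u^2] = -1/2.
So c_2 = g′′(0)/2! = -1/2.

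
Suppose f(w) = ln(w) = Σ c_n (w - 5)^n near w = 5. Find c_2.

-1/50

f(5) = ln(5)
f′(5) = 1/5
f′′(5) = -1/25
So c_2 = f′′(5)/2! = -1/50.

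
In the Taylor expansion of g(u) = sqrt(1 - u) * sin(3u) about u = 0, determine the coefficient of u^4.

33/16

Write out both Maclaurin series and multiply, keeping only the needed powers.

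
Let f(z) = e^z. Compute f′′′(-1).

e^(-1)

The coefficient of (z + 1)^3 in the expansion is e^(-1)/6, so f′′′(-1) = 3! * (e^(-1)/6) = e^(-1).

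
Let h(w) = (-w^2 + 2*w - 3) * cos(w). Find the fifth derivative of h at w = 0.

Multiply each power in the prefactor through the base expansion.
The coefficient of w^5 in the expansion is 1/12, so h^(5)(0) = 5! * (1/12) = 10.

10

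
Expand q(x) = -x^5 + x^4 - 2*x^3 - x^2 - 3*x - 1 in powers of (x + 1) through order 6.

-(x + 1)^5 + 6*(x + 1)^4 - 16*(x + 1)^3 + 21*(x + 1)^2 - 16*(x + 1) + 5

Use the known series and substitute for the argument.
q(-1) = 5
q′(-1) = -16
q′′(-1) = 42
q′′′(-1) = -96
q^(4)(-1) = 144
q^(5)(-1) = -120
q^(6)(-1) = 0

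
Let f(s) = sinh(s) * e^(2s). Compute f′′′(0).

13

Take the Cauchy product of the two expansions.
From the series, [s^3] f = 13/6; multiply by 3! = 6 to get 13.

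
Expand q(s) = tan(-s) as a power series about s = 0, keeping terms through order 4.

Use the known series and substitute for the argument.
q(0) = 0
q′(0) = -1
q′′(0) = 0
q′′′(0) = -2
q^(4)(0) = 0

-s^3/3 - s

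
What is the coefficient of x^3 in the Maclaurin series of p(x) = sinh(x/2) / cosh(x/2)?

Write the quotient as an unknown series and match coefficients against numerator = denominator · series.

-1/24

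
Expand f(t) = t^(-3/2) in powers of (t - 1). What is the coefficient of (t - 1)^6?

f(1) = 1
f′(1) = -3/2
f′′(1) = 15/4
f′′′(1) = -105/8
f^(4)(1) = 945/16
f^(5)(1) = -10395/32
f^(6)(1) = 135135/64
So c_6 = f^(6)(1)/6! = 3003/1024.

3003/1024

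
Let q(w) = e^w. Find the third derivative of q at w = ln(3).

The coefficient of (w - ln(3))^3 in the expansion is 1/2, so q′′′(ln(3)) = 3! * (1/2) = 3.

3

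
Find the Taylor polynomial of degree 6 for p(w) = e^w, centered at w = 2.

Differentiate repeatedly and evaluate at the center.

(w - 2)^6*e^(2)/720 + (w - 2)^5*e^(2)/120 + (w - 2)^4*e^(2)/24 + (w - 2)^3*e^(2)/6 + (w - 2)^2*e^(2)/2 + (w - 2)*e^(2) + e^(2)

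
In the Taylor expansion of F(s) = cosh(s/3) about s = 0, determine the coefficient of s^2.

1/18

F(0) = 1
F′(0) = 0
F′′(0) = 1/9
Dividing each by k! gives the coefficients c_0, ..., c_2.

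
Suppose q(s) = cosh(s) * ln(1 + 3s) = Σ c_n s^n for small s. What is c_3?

Multiply the two series term by term and collect like powers.
q(0) = 0
q′(0) = 3
q′′(0) = -9
q′′′(0) = 63
So c_3 = q′′′(0)/3! = 21/2.

21/2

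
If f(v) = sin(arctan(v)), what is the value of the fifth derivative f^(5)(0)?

45

Substitute the inner expansion into the outer series and collect powers.
From the series, [v^5] f = 3/8; multiply by 5! = 120 to get 45.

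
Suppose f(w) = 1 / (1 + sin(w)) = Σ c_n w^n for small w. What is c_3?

-5/6

Write 1/(1+u) = 1 - u + u^2 - u^3 + ... and substitute the series for u.
f(0) = 1
f′(0) = -1
f′′(0) = 2
f′′′(0) = -5
So c_3 = f′′′(0)/3! = -5/6.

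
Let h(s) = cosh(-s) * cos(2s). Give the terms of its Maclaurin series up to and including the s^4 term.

Take the Cauchy product of the two expansions.
[s^0] = 1;  [s^1] = 0;  [s^2] = -3/2;  [s^3] = 0;  [s^4] = -7/24.

-7*s^4/24 - 3*s^2/2 + 1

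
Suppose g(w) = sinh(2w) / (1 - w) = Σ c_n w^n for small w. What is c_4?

Take the Cauchy product of the two expansions.
g(0) = 0
g′(0) = 2
g′′(0) = 4
g′′′(0) = 20
g^(4)(0) = 80
Dividing each by k! gives the coefficients c_0, ..., c_4.

10/3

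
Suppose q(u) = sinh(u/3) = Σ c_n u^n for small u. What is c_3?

1/162

[u^0] = 0;  [u^1] = 1/3;  [u^2] = 0;  [u^3] = 1/162.
So c_3 = q′′′(0)/3! = 1/162.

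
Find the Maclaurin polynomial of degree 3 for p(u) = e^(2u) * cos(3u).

-23*u^3/3 - 5*u^2/2 + 2*u + 1

Expand each factor separately, then convolve coefficients.
p(0) = 1
p′(0) = 2
p′′(0) = -5
p′′′(0) = -46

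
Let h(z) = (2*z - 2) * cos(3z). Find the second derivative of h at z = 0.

Distribute the polynomial across the series and collect like powers.
The coefficient of z^2 in the expansion is 9, so h′′(0) = 2! * (9) = 18.

18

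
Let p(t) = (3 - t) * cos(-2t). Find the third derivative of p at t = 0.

12

Distribute the polynomial across the series and collect like powers.
From the series, [t^3] p = 2; multiply by 3! = 6 to get 12.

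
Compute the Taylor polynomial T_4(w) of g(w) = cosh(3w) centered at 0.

27*w^4/8 + 9*w^2/2 + 1

Compute the successive derivatives at the expansion point and divide by k!.
[w^0] = 1;  [w^1] = 0;  [w^2] = 9/2;  [w^3] = 0;  [w^4] = 27/8.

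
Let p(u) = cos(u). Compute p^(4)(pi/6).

The coefficient of (u - pi/6)^4 in the expansion is sqrt(3)/48, so p^(4)(pi/6) = 4! * (sqrt(3)/48) = sqrt(3)/2.

sqrt(3)/2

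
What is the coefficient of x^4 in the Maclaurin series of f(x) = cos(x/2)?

f(0) = 1
f′(0) = 0
f′′(0) = -1/4
f′′′(0) = 0
f^(4)(0) = 1/16

1/384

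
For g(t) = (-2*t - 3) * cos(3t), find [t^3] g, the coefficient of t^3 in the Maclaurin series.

9

Shift and add copies of the series according to the polynomial's terms.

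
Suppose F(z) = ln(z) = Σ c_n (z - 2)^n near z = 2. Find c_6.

Use the known series and substitute for the argument.
F(2) = ln(2)
F′(2) = 1/2
F′′(2) = -1/4
F′′′(2) = 1/4
F^(4)(2) = -3/8
F^(5)(2) = 3/4
F^(6)(2) = -15/8
So c_6 = F^(6)(2)/6! = -1/384.

-1/384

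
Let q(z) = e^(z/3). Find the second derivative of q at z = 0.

1/9

The coefficient of z^2 in the expansion is 1/18, so q′′(0) = 2! * (1/18) = 1/9.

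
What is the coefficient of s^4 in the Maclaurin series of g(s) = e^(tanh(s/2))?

Plug the Maclaurin series of the inner function into that of the outer and collect terms.
[s^0] = 1;  [s^1] = 1/2;  [s^2] = 1/8;  [s^3] = -1/48;  [s^4] = -7/384.

-7/384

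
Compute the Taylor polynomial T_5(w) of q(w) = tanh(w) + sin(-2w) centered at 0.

-2*w^5/15 + w^3 - w

Combine the two series term by term.
q(0) = 0
q′(0) = -1
q′′(0) = 0
q′′′(0) = 6
q^(4)(0) = 0
q^(5)(0) = -16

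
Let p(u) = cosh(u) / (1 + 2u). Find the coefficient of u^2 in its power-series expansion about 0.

9/2

Take the Cauchy product of the two expansions.
p(0) = 1
p′(0) = -2
p′′(0) = 9
So c_2 = p′′(0)/2! = 9/2.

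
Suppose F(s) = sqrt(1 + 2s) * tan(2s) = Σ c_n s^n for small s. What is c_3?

Write out both Maclaurin series and multiply, keeping only the needed powers.
So c_3 = F′′′(0)/3! = 5/3.

5/3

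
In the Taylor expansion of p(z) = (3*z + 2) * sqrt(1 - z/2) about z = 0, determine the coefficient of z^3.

Shift and add copies of the series according to the polynomial's terms.
p(0) = 2
p′(0) = 5/2
p′′(0) = -13/8
p′′′(0) = -21/32
So c_3 = p′′′(0)/3! = -7/64.

-7/64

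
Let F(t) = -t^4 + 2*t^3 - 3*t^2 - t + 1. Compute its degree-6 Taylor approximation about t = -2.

F(-2) = -41
F′(-2) = 67
F′′(-2) = -78
F′′′(-2) = 60
F^(4)(-2) = -24
F^(5)(-2) = 0
F^(6)(-2) = 0
Dividing each by k! gives the coefficients c_0, ..., c_6.

-(t + 2)^4 + 10*(t + 2)^3 - 39*(t + 2)^2 + 67*(t + 2) - 41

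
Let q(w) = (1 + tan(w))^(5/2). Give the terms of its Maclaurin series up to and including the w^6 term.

667*w^6/1024 + 505*w^5/768 + 155*w^4/128 + 55*w^3/48 + 15*w^2/8 + 5*w/2 + 1

Compose series: expand the inner function first, then feed it into the outer expansion.
q(0) = 1
q′(0) = 5/2
q′′(0) = 15/4
q′′′(0) = 55/8
q^(4)(0) = 465/16
q^(5)(0) = 2525/32
q^(6)(0) = 30015/64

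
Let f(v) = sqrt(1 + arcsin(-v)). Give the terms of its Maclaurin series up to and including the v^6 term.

Substitute the inner expansion into the outer series and collect powers.
[v^0] = 1;  [v^1] = -1/2;  [v^2] = -1/8;  [v^3] = -7/48;  [v^4] = -31/384;  [v^5] = -123/1280;  [v^6] = -3169/46080.

-3169*v^6/46080 - 123*v^5/1280 - 31*v^4/384 - 7*v^3/48 - v^2/8 - v/2 + 1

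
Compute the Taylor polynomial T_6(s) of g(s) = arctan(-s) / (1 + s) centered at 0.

Write out both Maclaurin series and multiply, keeping only the needed powers.
[s^0] = 0;  [s^1] = -1;  [s^2] = 1;  [s^3] = -2/3;  [s^4] = 2/3;  [s^5] = -13/15;  [s^6] = 13/15.

13*s^6/15 - 13*s^5/15 + 2*s^4/3 - 2*s^3/3 + s^2 - s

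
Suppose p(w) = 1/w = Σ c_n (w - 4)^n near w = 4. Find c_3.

-1/256

p(4) = 1/4
p′(4) = -1/16
p′′(4) = 1/32
p′′′(4) = -3/128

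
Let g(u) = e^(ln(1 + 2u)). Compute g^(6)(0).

Substitute the inner expansion into the outer series and collect powers.
From the series, [u^6] g = 0; multiply by 6! = 720 to get 0.

0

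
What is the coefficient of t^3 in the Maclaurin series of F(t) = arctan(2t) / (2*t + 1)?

Expand 1/(denominator) as a geometric series and multiply by the numerator's series.

16/3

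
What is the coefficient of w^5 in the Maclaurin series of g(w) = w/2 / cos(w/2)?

Write the quotient as an unknown series and match coefficients against numerator = denominator · series.
[w^0] = 0;  [w^1] = 1/2;  [w^2] = 0;  [w^3] = 1/16;  [w^4] = 0;  [w^5] = 5/768.

5/768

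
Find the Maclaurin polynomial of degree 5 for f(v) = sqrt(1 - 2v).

-7*v^5/8 - 5*v^4/8 - v^3/2 - v^2/2 - v + 1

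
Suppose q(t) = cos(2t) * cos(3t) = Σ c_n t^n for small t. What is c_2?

-13/2

Multiply the two series term by term and collect like powers.
q(0) = 1
q′(0) = 0
q′′(0) = -13
The Taylor polynomial is Σ q^(k)(0)/k! · t^k.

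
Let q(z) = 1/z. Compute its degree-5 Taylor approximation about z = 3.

-(z - 3)^5/729 + (z - 3)^4/243 - (z - 3)^3/81 + (z - 3)^2/27 - (z - 3)/9 + 1/3

q(3) = 1/3
q′(3) = -1/9
q′′(3) = 2/27
q′′′(3) = -2/27
q^(4)(3) = 8/81
q^(5)(3) = -40/243
Then c_k = q^(k)(3)/k! gives each Taylor coefficient.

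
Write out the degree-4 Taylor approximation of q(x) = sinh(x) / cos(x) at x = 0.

2*x^3/3 + x

Divide the numerator series by the denominator series (power-series long division).
q(0) = 0
q′(0) = 1
q′′(0) = 0
q′′′(0) = 4
q^(4)(0) = 0
Then c_k = q^(k)(0)/k! gives each Taylor coefficient.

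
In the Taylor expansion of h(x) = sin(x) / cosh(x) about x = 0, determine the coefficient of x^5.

3/10

Write the quotient as an unknown series and match coefficients against numerator = denominator · series.
[x^0] = 0;  [x^1] = 1;  [x^2] = 0;  [x^3] = -2/3;  [x^4] = 0;  [x^5] = 3/10.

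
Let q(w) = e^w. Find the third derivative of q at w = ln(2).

2

The coefficient of (w - ln(2))^3 in the expansion is 1/3, so q′′′(ln(2)) = 3! * (1/3) = 2.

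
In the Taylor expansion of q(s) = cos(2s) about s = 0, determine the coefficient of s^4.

Use the known series and substitute for the argument.
q(0) = 1
q′(0) = 0
q′′(0) = -4
q′′′(0) = 0
q^(4)(0) = 16

2/3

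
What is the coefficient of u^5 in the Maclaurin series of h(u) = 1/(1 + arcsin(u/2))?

-63/1280

Plug the Maclaurin series of the inner function into that of the outer and collect terms.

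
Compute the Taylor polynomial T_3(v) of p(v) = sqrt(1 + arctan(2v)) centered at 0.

Compose series: expand the inner function first, then feed it into the outer expansion.
[v^0] = 1;  [v^1] = 1;  [v^2] = -1/2;  [v^3] = -5/6.

-5*v^3/6 - v^2/2 + v + 1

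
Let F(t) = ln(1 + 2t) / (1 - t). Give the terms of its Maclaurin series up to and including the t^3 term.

8*t^3/3 + 2*t

Multiply the numerator's expansion by the denominator's geometric series.
[t^0] = 0;  [t^1] = 2;  [t^2] = 0;  [t^3] = 8/3.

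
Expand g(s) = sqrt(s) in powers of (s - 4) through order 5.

7*(s - 4)^5/131072 - 5*(s - 4)^4/16384 + (s - 4)^3/512 - (s - 4)^2/64 + (s - 4)/4 + 2

[(s - 4)^0] = 2;  [(s - 4)^1] = 1/4;  [(s - 4)^2] = -1/64;  [(s - 4)^3] = 1/512;  [(s - 4)^4] = -5/16384;  [(s - 4)^5] = 7/131072.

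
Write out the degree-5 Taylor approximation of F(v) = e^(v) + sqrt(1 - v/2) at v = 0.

919*v^5/122880 + 241*v^4/6144 + 61*v^3/384 + 15*v^2/32 + 3*v/4 + 2

Add the two expansions coefficient-wise.
F(0) = 2
F′(0) = 3/4
F′′(0) = 15/16
F′′′(0) = 61/64
F^(4)(0) = 241/256
F^(5)(0) = 919/1024
Then c_k = F^(k)(0)/k! gives each Taylor coefficient.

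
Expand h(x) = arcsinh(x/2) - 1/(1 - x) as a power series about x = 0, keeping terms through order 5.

Add the two expansions coefficient-wise.
h(0) = -1
h′(0) = -1/2
h′′(0) = -2
h′′′(0) = -49/8
h^(4)(0) = -24
h^(5)(0) = -3831/32
Dividing each by k! gives the coefficients c_0, ..., c_5.

-1277*x^5/1280 - x^4 - 49*x^3/48 - x^2 - x/2 - 1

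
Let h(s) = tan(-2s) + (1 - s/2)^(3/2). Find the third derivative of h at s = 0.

Combine the two series term by term.
From the series, [s^3] h = -1021/384; multiply by 3! = 6 to get -1021/64.

-1021/64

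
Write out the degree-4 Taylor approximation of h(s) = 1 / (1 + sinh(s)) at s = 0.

4*s^4/3 - 7*s^3/6 + s^2 - s + 1

Write 1/(1+u) = 1 - u + u^2 - u^3 + ... and substitute the series for u.
h(0) = 1
h′(0) = -1
h′′(0) = 2
h′′′(0) = -7
h^(4)(0) = 32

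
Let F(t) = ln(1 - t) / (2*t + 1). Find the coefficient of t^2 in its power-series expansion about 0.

3/2

Multiply the numerator's expansion by the denominator's geometric series.
F(0) = 0
F′(0) = -1
F′′(0) = 3
Then c_k = F^(k)(0)/k! gives each Taylor coefficient.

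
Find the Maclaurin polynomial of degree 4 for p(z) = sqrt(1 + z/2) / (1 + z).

1451*z^4/2048 - 91*z^3/128 + 23*z^2/32 - 3*z/4 + 1

Write out both Maclaurin series and multiply, keeping only the needed powers.
p(0) = 1
p′(0) = -3/4
p′′(0) = 23/16
p′′′(0) = -273/64
p^(4)(0) = 4353/256
The Taylor polynomial is Σ p^(k)(0)/k! · z^k.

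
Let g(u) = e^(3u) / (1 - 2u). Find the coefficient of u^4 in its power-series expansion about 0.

563/8

Multiply the two series term by term and collect like powers.
g(0) = 1
g′(0) = 5
g′′(0) = 29
g′′′(0) = 201
g^(4)(0) = 1689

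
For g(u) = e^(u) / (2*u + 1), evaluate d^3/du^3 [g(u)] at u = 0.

Multiply the numerator's expansion by the denominator's geometric series.
The coefficient of u^3 in the expansion is -29/6, so g′′′(0) = 3! * (-29/6) = -29.

-29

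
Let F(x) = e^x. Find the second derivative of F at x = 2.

e^(2)

Apply the Taylor formula c_k = f^(k)(a)/k!.
From the series, [(x - 2)^2] F = e^(2)/2; multiply by 2! = 2 to get e^(2).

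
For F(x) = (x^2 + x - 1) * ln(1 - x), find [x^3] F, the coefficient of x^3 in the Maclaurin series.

Shift and add copies of the series according to the polynomial's terms.
[x^0] = 0;  [x^1] = 1;  [x^2] = -1/2;  [x^3] = -7/6.

-7/6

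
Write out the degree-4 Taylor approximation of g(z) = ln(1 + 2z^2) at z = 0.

-2*z^4 + 2*z^2

Use the known series and substitute for the argument.
[z^0] = 0;  [z^1] = 0;  [z^2] = 2;  [z^3] = 0;  [z^4] = -2.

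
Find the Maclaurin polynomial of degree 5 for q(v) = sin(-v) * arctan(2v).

Take the Cauchy product of the two expansions.
[v^0] = 0;  [v^1] = 0;  [v^2] = -2;  [v^3] = 0;  [v^4] = 3;  [v^5] = 0.

3*v^4 - 2*v^2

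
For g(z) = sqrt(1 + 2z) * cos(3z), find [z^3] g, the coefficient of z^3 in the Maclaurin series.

-4

Expand each factor separately, then convolve coefficients.
g(0) = 1
g′(0) = 1
g′′(0) = -10
g′′′(0) = -24
So c_3 = g′′′(0)/3! = -4.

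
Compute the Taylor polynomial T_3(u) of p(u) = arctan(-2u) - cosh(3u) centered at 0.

Add the two expansions coefficient-wise.
[u^0] = -1;  [u^1] = -2;  [u^2] = -9/2;  [u^3] = 8/3.

8*u^3/3 - 9*u^2/2 - 2*u - 1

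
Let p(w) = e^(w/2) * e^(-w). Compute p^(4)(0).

1/16

Expand each factor separately, then convolve coefficients.
The coefficient of w^4 in the expansion is 1/384, so p^(4)(0) = 4! * (1/384) = 1/16.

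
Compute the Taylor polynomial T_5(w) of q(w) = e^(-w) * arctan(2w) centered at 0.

103*w^5/20 + 7*w^4/3 - 5*w^3/3 - 2*w^2 + 2*w

Expand each factor separately, then convolve coefficients.
[w^0] = 0;  [w^1] = 2;  [w^2] = -2;  [w^3] = -5/3;  [w^4] = 7/3;  [w^5] = 103/20.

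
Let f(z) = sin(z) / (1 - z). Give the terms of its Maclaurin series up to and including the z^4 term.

5*z^4/6 + 5*z^3/6 + z^2 + z

Multiply the numerator's expansion by the denominator's geometric series.
[z^0] = 0;  [z^1] = 1;  [z^2] = 1;  [z^3] = 5/6;  [z^4] = 5/6.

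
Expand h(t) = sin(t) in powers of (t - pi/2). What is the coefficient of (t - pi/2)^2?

-1/2

[(t - pi/2)^0] = 1;  [(t - pi/2)^1] = 0;  [(t - pi/2)^2] = -1/2.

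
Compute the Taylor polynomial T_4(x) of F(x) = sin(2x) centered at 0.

-4*x^3/3 + 2*x

F(0) = 0
F′(0) = 2
F′′(0) = 0
F′′′(0) = -8
F^(4)(0) = 0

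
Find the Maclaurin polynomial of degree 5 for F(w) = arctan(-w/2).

-w^5/160 + w^3/24 - w/2

Compute the successive derivatives at the expansion point and divide by k!.
F(0) = 0
F′(0) = -1/2
F′′(0) = 0
F′′′(0) = 1/4
F^(4)(0) = 0
F^(5)(0) = -3/4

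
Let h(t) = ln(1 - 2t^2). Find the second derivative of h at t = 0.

-4

The coefficient of t^2 in the expansion is -2, so h′′(0) = 2! * (-2) = -4.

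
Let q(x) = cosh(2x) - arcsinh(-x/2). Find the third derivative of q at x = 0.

-1/8

Expand each term separately and add.
The coefficient of x^3 in the expansion is -1/48, so q′′′(0) = 3! * (-1/48) = -1/8.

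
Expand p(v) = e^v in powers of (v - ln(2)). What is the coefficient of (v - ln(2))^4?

1/12

p(ln(2)) = 2
p′(ln(2)) = 2
p′′(ln(2)) = 2
p′′′(ln(2)) = 2
p^(4)(ln(2)) = 2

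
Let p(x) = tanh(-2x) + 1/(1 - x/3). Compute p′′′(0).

Expand each term separately and add.
The coefficient of x^3 in the expansion is 73/27, so p′′′(0) = 3! * (73/27) = 146/9.

146/9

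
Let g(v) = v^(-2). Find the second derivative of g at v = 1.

The coefficient of (v - 1)^2 in the expansion is 3, so g′′(1) = 2! * (3) = 6.

6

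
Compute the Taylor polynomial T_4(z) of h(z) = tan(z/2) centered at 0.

z^3/24 + z/2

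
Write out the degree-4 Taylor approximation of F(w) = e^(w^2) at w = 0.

w^4/2 + w^2 + 1

F(0) = 1
F′(0) = 0
F′′(0) = 2
F′′′(0) = 0
F^(4)(0) = 12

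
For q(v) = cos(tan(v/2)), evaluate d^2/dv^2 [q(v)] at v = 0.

-1/4

Let u equal the inner series; expand the outer function in u and truncate.
From the series, [v^2] q = -1/8; multiply by 2! = 2 to get -1/4.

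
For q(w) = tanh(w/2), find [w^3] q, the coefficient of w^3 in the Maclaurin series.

-1/24

q(0) = 0
q′(0) = 1/2
q′′(0) = 0
q′′′(0) = -1/4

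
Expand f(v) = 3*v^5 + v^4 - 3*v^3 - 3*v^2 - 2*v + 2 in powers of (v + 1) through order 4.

[(v + 1)^0] = 2;  [(v + 1)^1] = 6;  [(v + 1)^2] = -18;  [(v + 1)^3] = 23;  [(v + 1)^4] = -14.

-14*(v + 1)^4 + 23*(v + 1)^3 - 18*(v + 1)^2 + 6*(v + 1) + 2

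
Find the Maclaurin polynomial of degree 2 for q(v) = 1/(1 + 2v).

Apply the Taylor formula c_k = f^(k)(a)/k!.
q(0) = 1
q′(0) = -2
q′′(0) = 8
Dividing each by k! gives the coefficients c_0, ..., c_2.

4*v^2 - 2*v + 1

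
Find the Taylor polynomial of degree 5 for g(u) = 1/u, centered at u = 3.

-(u - 3)^5/729 + (u - 3)^4/243 - (u - 3)^3/81 + (u - 3)^2/27 - (u - 3)/9 + 1/3

g(3) = 1/3
g′(3) = -1/9
g′′(3) = 2/27
g′′′(3) = -2/27
g^(4)(3) = 8/81
g^(5)(3) = -40/243
Then c_k = g^(k)(3)/k! gives each Taylor coefficient.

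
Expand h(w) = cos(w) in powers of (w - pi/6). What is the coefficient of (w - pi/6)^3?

1/12

h(pi/6) = sqrt(3)/2
h′(pi/6) = -1/2
h′′(pi/6) = -sqrt(3)/2
h′′′(pi/6) = 1/2
Then c_k = h^(k)(pi/6)/k! gives each Taylor coefficient.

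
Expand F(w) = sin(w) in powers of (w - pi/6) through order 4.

Differentiate repeatedly and evaluate at the center.

(w - pi/6)^4/48 - sqrt(3)*(w - pi/6)^3/12 - (w - pi/6)^2/4 + sqrt(3)*(w - pi/6)/2 + 1/2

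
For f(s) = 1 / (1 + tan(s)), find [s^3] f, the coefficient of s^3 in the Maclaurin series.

Write 1/(1+u) = 1 - u + u^2 - u^3 + ... and substitute the series for u.

-4/3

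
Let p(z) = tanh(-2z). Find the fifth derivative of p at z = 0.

-512

Use the known series and substitute for the argument.
From the series, [z^5] p = -64/15; multiply by 5! = 120 to get -512.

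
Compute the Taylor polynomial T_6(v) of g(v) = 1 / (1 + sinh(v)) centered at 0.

Write 1/(1+u) = 1 - u + u^2 - u^3 + ... and substitute the series for u.
g(0) = 1
g′(0) = -1
g′′(0) = 2
g′′′(0) = -7
g^(4)(0) = 32
g^(5)(0) = -181
g^(6)(0) = 1232
Then c_k = g^(k)(0)/k! gives each Taylor coefficient.

77*v^6/45 - 181*v^5/120 + 4*v^4/3 - 7*v^3/6 + v^2 - v + 1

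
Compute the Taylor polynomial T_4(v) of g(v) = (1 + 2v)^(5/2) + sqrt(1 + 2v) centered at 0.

Combine the two series term by term.

-5*v^4/4 + 3*v^3 + 7*v^2 + 6*v + 2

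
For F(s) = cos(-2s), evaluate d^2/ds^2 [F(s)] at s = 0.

-4

From the series, [s^2] F = -2; multiply by 2! = 2 to get -4.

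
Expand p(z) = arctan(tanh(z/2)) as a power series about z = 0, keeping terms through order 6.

z^5/48 - z^3/12 + z/2

Let u equal the inner series; expand the outer function in u and truncate.
p(0) = 0
p′(0) = 1/2
p′′(0) = 0
p′′′(0) = -1/2
p^(4)(0) = 0
p^(5)(0) = 5/2
p^(6)(0) = 0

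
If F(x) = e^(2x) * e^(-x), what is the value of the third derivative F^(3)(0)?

1

Write out both Maclaurin series and multiply, keeping only the needed powers.
From the series, [x^3] F = 1/6; multiply by 3! = 6 to get 1.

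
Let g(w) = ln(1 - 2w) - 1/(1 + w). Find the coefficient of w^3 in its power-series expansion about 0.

Expand each term separately and add.
[w^0] = -1;  [w^1] = -1;  [w^2] = -3;  [w^3] = -5/3.

-5/3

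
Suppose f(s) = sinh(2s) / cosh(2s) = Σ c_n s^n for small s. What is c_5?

64/15

Divide the numerator series by the denominator series (power-series long division).
f(0) = 0
f′(0) = 2
f′′(0) = 0
f′′′(0) = -16
f^(4)(0) = 0
f^(5)(0) = 512
So c_5 = f^(5)(0)/5! = 64/15.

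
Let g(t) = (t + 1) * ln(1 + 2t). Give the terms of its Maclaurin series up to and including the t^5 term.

Shift and add copies of the series according to the polynomial's terms.
g(0) = 0
g′(0) = 2
g′′(0) = 0
g′′′(0) = 4
g^(4)(0) = -32
g^(5)(0) = 288
The Taylor polynomial is Σ g^(k)(0)/k! · t^k.

12*t^5/5 - 4*t^4/3 + 2*t^3/3 + 2*t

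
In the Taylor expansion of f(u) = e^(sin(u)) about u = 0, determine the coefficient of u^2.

Plug the Maclaurin series of the inner function into that of the outer and collect terms.
f(0) = 1
f′(0) = 1
f′′(0) = 1

1/2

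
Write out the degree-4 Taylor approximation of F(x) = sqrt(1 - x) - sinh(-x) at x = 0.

Combine the two series term by term.

-5*x^4/128 + 5*x^3/48 - x^2/8 + x/2 + 1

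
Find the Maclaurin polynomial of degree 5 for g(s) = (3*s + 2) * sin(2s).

Shift and add copies of the series according to the polynomial's terms.
[s^0] = 0;  [s^1] = 4;  [s^2] = 6;  [s^3] = -8/3;  [s^4] = -4;  [s^5] = 8/15.

8*s^5/15 - 4*s^4 - 8*s^3/3 + 6*s^2 + 4*s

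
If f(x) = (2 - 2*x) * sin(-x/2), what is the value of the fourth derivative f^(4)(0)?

-1

Distribute the polynomial across the series and collect like powers.
The coefficient of x^4 in the expansion is -1/24, so f^(4)(0) = 4! * (-1/24) = -1.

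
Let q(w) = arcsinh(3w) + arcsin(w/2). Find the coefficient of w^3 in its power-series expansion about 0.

Combine the two series term by term.
q(0) = 0
q′(0) = 7/2
q′′(0) = 0
q′′′(0) = -215/8

-215/48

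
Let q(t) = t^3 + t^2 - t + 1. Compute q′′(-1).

Use the known series and substitute for the argument.
The coefficient of (t + 1)^2 in the expansion is -2, so q′′(-1) = 2! * (-2) = -4.

-4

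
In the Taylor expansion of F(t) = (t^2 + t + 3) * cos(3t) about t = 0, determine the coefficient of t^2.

Distribute the polynomial across the series and collect like powers.
F(0) = 3
F′(0) = 1
F′′(0) = -25
The Taylor polynomial is Σ F^(k)(0)/k! · t^k.

-25/2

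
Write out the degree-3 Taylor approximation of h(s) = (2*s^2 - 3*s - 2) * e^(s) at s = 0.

s^3/6 - 2*s^2 - 5*s - 2

Multiply each power in the prefactor through the base expansion.
[s^0] = -2;  [s^1] = -5;  [s^2] = -2;  [s^3] = 1/6.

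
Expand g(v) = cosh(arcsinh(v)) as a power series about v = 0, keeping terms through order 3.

Compose series: expand the inner function first, then feed it into the outer expansion.
g(0) = 1
g′(0) = 0
g′′(0) = 1
g′′′(0) = 0
Then c_k = g^(k)(0)/k! gives each Taylor coefficient.

v^2/2 + 1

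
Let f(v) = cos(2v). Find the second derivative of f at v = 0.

The coefficient of v^2 in the expansion is -2, so f′′(0) = 2! * (-2) = -4.

-4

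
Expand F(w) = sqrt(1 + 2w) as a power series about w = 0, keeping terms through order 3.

F(0) = 1
F′(0) = 1
F′′(0) = -1
F′′′(0) = 3
Dividing each by k! gives the coefficients c_0, ..., c_3.

w^3/2 - w^2/2 + w + 1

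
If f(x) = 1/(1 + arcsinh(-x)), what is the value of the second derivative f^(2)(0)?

Substitute the inner expansion into the outer series and collect powers.
The coefficient of x^2 in the expansion is 1, so f′′(0) = 2! * (1) = 2.

2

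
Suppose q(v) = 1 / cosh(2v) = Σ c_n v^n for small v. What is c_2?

Write the quotient as an unknown series and match coefficients against numerator = denominator · series.

-2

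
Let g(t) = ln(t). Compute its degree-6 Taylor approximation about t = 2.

Compute the successive derivatives at the expansion point and divide by k!.
g(2) = ln(2)
g′(2) = 1/2
g′′(2) = -1/4
g′′′(2) = 1/4
g^(4)(2) = -3/8
g^(5)(2) = 3/4
g^(6)(2) = -15/8

-(t - 2)^6/384 + (t - 2)^5/160 - (t - 2)^4/64 + (t - 2)^3/24 - (t - 2)^2/8 + (t - 2)/2 + ln(2)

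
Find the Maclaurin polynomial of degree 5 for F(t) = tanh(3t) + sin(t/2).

124417*t^5/3840 - 433*t^3/48 + 7*t/2

Combine the two series term by term.
[t^0] = 0;  [t^1] = 7/2;  [t^2] = 0;  [t^3] = -433/48;  [t^4] = 0;  [t^5] = 124417/3840.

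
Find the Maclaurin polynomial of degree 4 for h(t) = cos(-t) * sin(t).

-2*t^3/3 + t

Multiply the two series term by term and collect like powers.
[t^0] = 0;  [t^1] = 1;  [t^2] = 0;  [t^3] = -2/3;  [t^4] = 0.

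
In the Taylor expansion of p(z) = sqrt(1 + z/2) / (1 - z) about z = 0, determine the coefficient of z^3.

157/128

Write out both Maclaurin series and multiply, keeping only the needed powers.
p(0) = 1
p′(0) = 5/4
p′′(0) = 39/16
p′′′(0) = 471/64
So c_3 = p′′′(0)/3! = 157/128.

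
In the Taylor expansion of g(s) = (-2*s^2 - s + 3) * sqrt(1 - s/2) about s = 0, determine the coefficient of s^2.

Distribute the polynomial across the series and collect like powers.
So c_2 = g′′(0)/2! = -59/32.

-59/32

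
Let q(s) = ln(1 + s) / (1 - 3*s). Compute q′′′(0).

Expand 1/(denominator) as a geometric series and multiply by the numerator's series.
From the series, [s^3] q = 47/6; multiply by 3! = 6 to get 47.

47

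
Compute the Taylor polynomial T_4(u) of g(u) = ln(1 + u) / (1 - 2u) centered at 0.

Expand each factor separately, then convolve coefficients.
g(0) = 0
g′(0) = 1
g′′(0) = 3
g′′′(0) = 20
g^(4)(0) = 154
Then c_k = g^(k)(0)/k! gives each Taylor coefficient.

77*u^4/12 + 10*u^3/3 + 3*u^2/2 + u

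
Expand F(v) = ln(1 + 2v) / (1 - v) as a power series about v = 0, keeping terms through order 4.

Take the Cauchy product of the two expansions.
[v^0] = 0;  [v^1] = 2;  [v^2] = 0;  [v^3] = 8/3;  [v^4] = -4/3.

-4*v^4/3 + 8*v^3/3 + 2*v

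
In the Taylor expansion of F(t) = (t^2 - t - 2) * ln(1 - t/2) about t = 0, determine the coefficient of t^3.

Distribute the polynomial across the series and collect like powers.
[t^0] = 0;  [t^1] = 1;  [t^2] = 3/4;  [t^3] = -7/24.
So c_3 = F′′′(0)/3! = -7/24.

-7/24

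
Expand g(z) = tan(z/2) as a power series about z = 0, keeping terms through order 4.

z^3/24 + z/2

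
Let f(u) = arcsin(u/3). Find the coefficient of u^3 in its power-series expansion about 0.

1/162

[u^0] = 0;  [u^1] = 1/3;  [u^2] = 0;  [u^3] = 1/162.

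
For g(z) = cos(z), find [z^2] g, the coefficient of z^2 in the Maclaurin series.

[z^0] = 1;  [z^1] = 0;  [z^2] = -1/2.

-1/2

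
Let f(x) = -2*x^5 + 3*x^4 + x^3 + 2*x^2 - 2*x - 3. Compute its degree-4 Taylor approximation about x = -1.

13*(x + 1)^4 - 31*(x + 1)^3 + 37*(x + 1)^2 - 25*(x + 1) + 5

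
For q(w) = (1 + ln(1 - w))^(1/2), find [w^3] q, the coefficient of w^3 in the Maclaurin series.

-17/48

Plug the Maclaurin series of the inner function into that of the outer and collect terms.
q(0) = 1
q′(0) = -1/2
q′′(0) = -3/4
q′′′(0) = -17/8
So c_3 = q′′′(0)/3! = -17/48.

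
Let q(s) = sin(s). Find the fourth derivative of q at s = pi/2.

The coefficient of (s - pi/2)^4 in the expansion is 1/24, so q^(4)(pi/2) = 4! * (1/24) = 1.

1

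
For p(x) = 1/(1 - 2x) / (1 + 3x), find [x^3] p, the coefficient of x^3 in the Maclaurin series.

-13

Multiply the two series term by term and collect like powers.
[x^0] = 1;  [x^1] = -1;  [x^2] = 7;  [x^3] = -13.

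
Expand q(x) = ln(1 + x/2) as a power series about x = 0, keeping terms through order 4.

-x^4/64 + x^3/24 - x^2/8 + x/2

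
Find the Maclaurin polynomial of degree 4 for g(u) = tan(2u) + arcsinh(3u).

Combine the two series term by term.
g(0) = 0
g′(0) = 5
g′′(0) = 0
g′′′(0) = -11
g^(4)(0) = 0
Then c_k = g^(k)(0)/k! gives each Taylor coefficient.

-11*u^3/6 + 5*u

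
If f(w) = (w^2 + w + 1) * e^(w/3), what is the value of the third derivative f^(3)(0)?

Multiply each power in the prefactor through the base expansion.
The coefficient of w^3 in the expansion is 32/81, so f′′′(0) = 3! * (32/81) = 64/27.

64/27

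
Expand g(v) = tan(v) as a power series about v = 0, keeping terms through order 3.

v^3/3 + v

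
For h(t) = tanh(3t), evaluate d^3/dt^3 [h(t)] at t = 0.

From the series, [t^3] h = -9; multiply by 3! = 6 to get -54.

-54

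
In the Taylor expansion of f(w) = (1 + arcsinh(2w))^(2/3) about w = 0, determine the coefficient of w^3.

Let u equal the inner series; expand the outer function in u and truncate.
f(0) = 1
f′(0) = 4/3
f′′(0) = -8/9
f′′′(0) = -80/27

-40/81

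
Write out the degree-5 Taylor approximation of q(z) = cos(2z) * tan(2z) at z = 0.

Multiply the two series term by term and collect like powers.
[z^0] = 0;  [z^1] = 2;  [z^2] = 0;  [z^3] = -4/3;  [z^4] = 0;  [z^5] = 4/15.

4*z^5/15 - 4*z^3/3 + 2*z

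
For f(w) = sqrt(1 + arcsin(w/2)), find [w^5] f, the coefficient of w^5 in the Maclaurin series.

123/40960

Substitute the inner expansion into the outer series and collect powers.
f(0) = 1
f′(0) = 1/4
f′′(0) = -1/16
f′′′(0) = 7/64
f^(4)(0) = -31/256
f^(5)(0) = 369/1024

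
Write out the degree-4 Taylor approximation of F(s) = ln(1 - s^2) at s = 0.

-s^4/2 - s^2

F(0) = 0
F′(0) = 0
F′′(0) = -2
F′′′(0) = 0
F^(4)(0) = -12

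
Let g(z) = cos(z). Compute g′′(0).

From the series, [z^2] g = -1/2; multiply by 2! = 2 to get -1.

-1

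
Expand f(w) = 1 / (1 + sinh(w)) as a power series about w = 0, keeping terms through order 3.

-7*w^3/6 + w^2 - w + 1

Write 1/(1+u) = 1 - u + u^2 - u^3 + ... and substitute the series for u.
f(0) = 1
f′(0) = -1
f′′(0) = 2
f′′′(0) = -7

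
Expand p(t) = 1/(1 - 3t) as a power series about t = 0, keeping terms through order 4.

Compute the successive derivatives at the expansion point and divide by k!.

81*t^4 + 27*t^3 + 9*t^2 + 3*t + 1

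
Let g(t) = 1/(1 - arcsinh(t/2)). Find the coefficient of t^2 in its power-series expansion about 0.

1/4

Plug the Maclaurin series of the inner function into that of the outer and collect terms.
[t^0] = 1;  [t^1] = 1/2;  [t^2] = 1/4.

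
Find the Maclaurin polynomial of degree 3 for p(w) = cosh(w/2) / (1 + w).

-9*w^3/8 + 9*w^2/8 - w + 1

Expand each factor separately, then convolve coefficients.
[w^0] = 1;  [w^1] = -1;  [w^2] = 9/8;  [w^3] = -9/8.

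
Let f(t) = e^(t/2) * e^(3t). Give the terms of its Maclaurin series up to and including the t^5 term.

Expand each factor separately, then convolve coefficients.
f(0) = 1
f′(0) = 7/2
f′′(0) = 49/4
f′′′(0) = 343/8
f^(4)(0) = 2401/16
f^(5)(0) = 16807/32

16807*t^5/3840 + 2401*t^4/384 + 343*t^3/48 + 49*t^2/8 + 7*t/2 + 1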